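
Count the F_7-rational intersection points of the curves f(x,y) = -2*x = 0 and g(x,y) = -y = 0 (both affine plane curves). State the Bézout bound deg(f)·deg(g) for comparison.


Common zeros: {(0, 0)}; count = 1; Bézout bound = 1.

deg(f) = 1, deg(g) = 1, so Bézout bound = 1.
Scan x ∈ F_7. For each x, list the y ∈ F_7 with f(x, y) ≡ 0 and those with g(x, y) ≡ 0 (mod 7); the common zeros in that column are the intersection.
  x = 0: f ≡ 0 at y ∈ {0, 1, 2, 3, 4, 5, 6}; g ≡ 0 at y ∈ {0}; common: {0}.
  x = 1: f ≡ 0 at y ∈ ∅; g ≡ 0 at y ∈ {0}; common: ∅.
  x = 2: f ≡ 0 at y ∈ ∅; g ≡ 0 at y ∈ {0}; common: ∅.
  x = 3: f ≡ 0 at y ∈ ∅; g ≡ 0 at y ∈ {0}; common: ∅.
  x = 4: f ≡ 0 at y ∈ ∅; g ≡ 0 at y ∈ {0}; common: ∅.
  x = 5: f ≡ 0 at y ∈ ∅; g ≡ 0 at y ∈ {0}; common: ∅.
  x = 6: f ≡ 0 at y ∈ ∅; g ≡ 0 at y ∈ {0}; common: ∅.
Collecting: common zeros = {(0, 0)}, so the count is 1.
Comparison with the Bézout bound: 1 ≤ 1 = deg(f)·deg(g), as expected for curves with no common component (the bound is attained).


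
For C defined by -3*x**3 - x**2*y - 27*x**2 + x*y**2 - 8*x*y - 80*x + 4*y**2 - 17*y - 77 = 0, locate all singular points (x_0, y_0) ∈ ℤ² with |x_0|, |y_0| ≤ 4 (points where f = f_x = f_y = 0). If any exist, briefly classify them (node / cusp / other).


Singular points: {(-3, 1)}; classification: node.

Compute partial derivatives:
  f_x = -9*x**2 - 2*x*y - 54*x + y**2 - 8*y - 80.
  f_y = -x**2 + 2*x*y - 8*x + 8*y - 17.
Scan x_0 ∈ {−4, ..., 4}. For each x_0, f_y(x_0, y) is a polynomial in y; find its integer roots y ∈ {−4, ..., 4}, then test f_x and f at those candidates.
  x = -4: f_y(-4, y) = -1; no integer root y with |y| ≤ 4.
  x = -3: f_y(-3, y) = 2*y - 2; vanishes at y ∈ {1}. (-3, 1): f_x = 0, f = 0 — SINGULAR.
  x = -2: f_y(-2, y) = 4*y - 5; no integer root y with |y| ≤ 4.
  x = -1: f_y(-1, y) = 6*y - 10; no integer root y with |y| ≤ 4.
  x = 0: f_y(0, y) = 8*y - 17; no integer root y with |y| ≤ 4.
  x = 1: f_y(1, y) = 10*y - 26; no integer root y with |y| ≤ 4.
  x = 2: f_y(2, y) = 12*y - 37; no integer root y with |y| ≤ 4.
  x = 3: f_y(3, y) = 14*y - 50; no integer root y with |y| ≤ 4.
  x = 4: f_y(4, y) = 16*y - 65; no integer root y with |y| ≤ 4.
Only singular point on the grid: (-3, 1).
Classify: substitute x = -3 + u, y = 1 + v and expand: f = -3*u**3 - u**2*v - u**2 + u*v**2 + v**2.
No constant or linear terms (consistent with a singular point). Quadratic part: -u**2 + v**2. Cubic part: -3*u**3 - u**2*v + u*v**2.
The quadratic part v**2 - u**2 = (v − u)(v + u) splits into two distinct linear factors, so there are two distinct tangent lines y − 1 = ±(x − -3) — this is a node (ordinary double point).
Classification: node.


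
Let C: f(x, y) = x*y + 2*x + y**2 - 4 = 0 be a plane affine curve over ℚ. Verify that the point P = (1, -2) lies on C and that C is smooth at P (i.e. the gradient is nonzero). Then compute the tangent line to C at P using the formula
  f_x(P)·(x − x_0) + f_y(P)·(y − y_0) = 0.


Tangent line at P: -3*y - 6 = 0.

Step 1: f(1, -2) = 0, so P lies on C.
Step 2: partial derivatives
  f_x(x, y) = y + 2, f_y(x, y) = x + 2*y.
  f_x(P) = 0, f_y(P) = -3 (gradient nonzero, so P is smooth).
Step 3: tangent line at P: 0·(x − 1) + -3·(y − -2) = 0.
Expanding: -3*y - 6 = 0.


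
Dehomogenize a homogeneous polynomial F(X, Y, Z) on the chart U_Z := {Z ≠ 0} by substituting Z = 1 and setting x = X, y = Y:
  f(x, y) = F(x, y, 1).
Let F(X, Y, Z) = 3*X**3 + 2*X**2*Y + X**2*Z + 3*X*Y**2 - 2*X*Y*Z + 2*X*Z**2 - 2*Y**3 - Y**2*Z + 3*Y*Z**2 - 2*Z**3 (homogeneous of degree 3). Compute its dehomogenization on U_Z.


f(x, y) = 3*x**3 + 2*x**2*y + x**2 + 3*x*y**2 - 2*x*y + 2*x - 2*y**3 - y**2 + 3*y - 2

On U_Z we set Z = 1. Each monomial c·X^i·Y^j·Z^k in F becomes c·x^i·y^j·1^k = c·x^i·y^j.
Substituting Z = 1: F(X, Y, 1) = 3*x**3 + 2*x**2*y + x**2 + 3*x*y**2 - 2*x*y + 2*x - 2*y**3 - y**2 + 3*y - 2.
Note: deg(f) ≤ deg(F) = 3; strict inequality happens when F is divisible by Z (lost terms).


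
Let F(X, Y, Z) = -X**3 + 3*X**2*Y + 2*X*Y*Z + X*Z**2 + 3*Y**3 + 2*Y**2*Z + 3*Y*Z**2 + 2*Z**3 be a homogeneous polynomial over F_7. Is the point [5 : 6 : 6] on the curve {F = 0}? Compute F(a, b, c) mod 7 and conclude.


F(5,6,6) ≡ 1 (mod 7); P is NOT on the curve.

Evaluate F(5, 6, 6) term-by-term (mod 7).
  -X**3 ↦ -1·125·1·1 = -125
  3*X**2*Y ↦ 3·25·6·1 = 450
  2*X*Y*Z ↦ 2·5·6·6 = 360
  X*Z**2 ↦ 1·5·1·36 = 180
  3*Y**3 ↦ 3·1·216·1 = 648
  2*Y**2*Z ↦ 2·1·36·6 = 432
  3*Y*Z**2 ↦ 3·1·6·36 = 648
  2*Z**3 ↦ 2·1·1·216 = 432
Sum: F(5, 6, 6) = (-125) + (450) + (360) + (180) + (648) + (432) + (648) + (432) = 3025.
Reducing mod 7: 3025 ≡ 1 (mod 7).
Since F(a, b, c) ≡ 1 ≠ 0 (mod 7), P does NOT lie on the curve.


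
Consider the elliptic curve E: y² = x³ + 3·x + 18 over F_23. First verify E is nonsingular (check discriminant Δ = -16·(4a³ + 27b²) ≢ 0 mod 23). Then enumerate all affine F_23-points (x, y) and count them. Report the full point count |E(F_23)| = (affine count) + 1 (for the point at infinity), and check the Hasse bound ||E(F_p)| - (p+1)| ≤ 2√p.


Affine points = {(0, 8), (0, 15), (2, 3), (2, 20), (3, 10), (3, 13), (4, 5), (4, 18), (8, 5), (8, 18), (10, 6), (10, 17), (11, 5), (11, 18), (13, 0), (18, 4), (18, 19), (21, 2), (21, 21)}; affine count = 19; |E(F_23)| = 20.

Discriminant check: Δ ∝ 4a³ + 27b² = 4·3³ + 27·18² = 4·27 + 27·324 ≡ 1 (mod 23). Nonzero ⇒ E is nonsingular.
For each x ∈ F_23, compute rhs = x³ + 3·x + 18 mod 23, then count y ∈ F_23 with y² ≡ rhs.
  x = 0: rhs = 18, matching y values: 8, 15 (2 points).
  x = 1: rhs = 22, matching y values: none (0 points).
  x = 2: rhs = 9, matching y values: 3, 20 (2 points).
  x = 3: rhs = 8, matching y values: 10, 13 (2 points).
  x = 4: rhs = 2, matching y values: 5, 18 (2 points).
  x = 5: rhs = 20, matching y values: none (0 points).
  x = 6: rhs = 22, matching y values: none (0 points).
  x = 7: rhs = 14, matching y values: none (0 points).
  x = 8: rhs = 2, matching y values: 5, 18 (2 points).
  x = 9: rhs = 15, matching y values: none (0 points).
  x = 10: rhs = 13, matching y values: 6, 17 (2 points).
  x = 11: rhs = 2, matching y values: 5, 18 (2 points).
  x = 12: rhs = 11, matching y values: none (0 points).
  x = 13: rhs = 0, matching y values: 0 (1 points).
  x = 14: rhs = 21, matching y values: none (0 points).
  x = 15: rhs = 11, matching y values: none (0 points).
  x = 16: rhs = 22, matching y values: none (0 points).
  x = 17: rhs = 14, matching y values: none (0 points).
  x = 18: rhs = 16, matching y values: 4, 19 (2 points).
  x = 19: rhs = 11, matching y values: none (0 points).
  x = 20: rhs = 5, matching y values: none (0 points).
  x = 21: rhs = 4, matching y values: 2, 21 (2 points).
  x = 22: rhs = 14, matching y values: none (0 points).
Total affine count: 19.
Full point count |E(F_23)| = 19 + 1 = 20.
Hasse bound: |20 − (23+1)| = |-4| = 4 ≤ 2√23 ≈ 9.5917 ✓.


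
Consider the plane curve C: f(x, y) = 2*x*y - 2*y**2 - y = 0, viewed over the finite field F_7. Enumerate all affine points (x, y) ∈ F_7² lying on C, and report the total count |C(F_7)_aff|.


Affine F_7-points: {(0, 0), (0, 3), (1, 0), (1, 4), (2, 0), (2, 5), (3, 0), (3, 6), (4, 0), (5, 0), (5, 1), (6, 0), (6, 2)}; count = 13.

For each of the 49 pairs (x, y) ∈ F_7², evaluate f(x, y) mod 7. Record the zeros.
  x = 0: [0↦0, 1↦4, 2↦4, 3↦0, 4↦6, 5↦1, 6↦6]  zeros at y ∈ {0, 3}
  x = 1: [0↦0, 1↦6, 2↦1, 3↦6, 4↦0, 5↦4, 6↦4]  zeros at y ∈ {0, 4}
  x = 2: [0↦0, 1↦1, 2↦5, 3↦5, 4↦1, 5↦0, 6↦2]  zeros at y ∈ {0, 5}
  x = 3: [0↦0, 1↦3, 2↦2, 3↦4, 4↦2, 5↦3, 6↦0]  zeros at y ∈ {0, 6}
  x = 4: [0↦0, 1↦5, 2↦6, 3↦3, 4↦3, 5↦6, 6↦5]  zeros at y ∈ {0}
  x = 5: [0↦0, 1↦0, 2↦3, 3↦2, 4↦4, 5↦2, 6↦3]  zeros at y ∈ {0, 1}
  x = 6: [0↦0, 1↦2, 2↦0, 3↦1, 4↦5, 5↦5, 6↦1]  zeros at y ∈ {0, 2}
Collecting zeros: affine points = {(0, 0), (0, 3), (1, 0), (1, 4), (2, 0), (2, 5), (3, 0), (3, 6), (4, 0), (5, 0), (5, 1), (6, 0), (6, 2)}.
Total count |C(F_7)_aff| = 13.


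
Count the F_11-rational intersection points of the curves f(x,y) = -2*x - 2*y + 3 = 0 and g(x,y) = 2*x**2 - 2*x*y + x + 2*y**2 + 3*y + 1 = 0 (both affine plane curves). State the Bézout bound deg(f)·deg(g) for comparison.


Common zeros: ∅; count = 0; Bézout bound = 2.

deg(f) = 1, deg(g) = 2, so Bézout bound = 2.
Scan x ∈ F_11. For each x, list the y ∈ F_11 with f(x, y) ≡ 0 and those with g(x, y) ≡ 0 (mod 11); the common zeros in that column are the intersection.
  x = 0: f ≡ 0 at y ∈ {7}; g ≡ 0 at y ∈ {5, 10}; common: ∅.
  x = 1: f ≡ 0 at y ∈ {6}; g ≡ 0 at y ∈ ∅; common: ∅.
  x = 2: f ≡ 0 at y ∈ {5}; g ≡ 0 at y ∈ {0, 6}; common: ∅.
  x = 3: f ≡ 0 at y ∈ {4}; g ≡ 0 at y ∈ {0, 7}; common: ∅.
  x = 4: f ≡ 0 at y ∈ {3}; g ≡ 0 at y ∈ {9, 10}; common: ∅.
  x = 5: f ≡ 0 at y ∈ {2}; g ≡ 0 at y ∈ ∅; common: ∅.
  x = 6: f ≡ 0 at y ∈ {1}; g ≡ 0 at y ∈ ∅; common: ∅.
  x = 7: f ≡ 0 at y ∈ {0}; g ≡ 0 at y ∈ ∅; common: ∅.
  x = 8: f ≡ 0 at y ∈ {10}; g ≡ 0 at y ∈ ∅; common: ∅.
  x = 9: f ≡ 0 at y ∈ {9}; g ≡ 0 at y ∈ {6, 7}; common: ∅.
  x = 10: f ≡ 0 at y ∈ {8}; g ≡ 0 at y ∈ {5, 9}; common: ∅.
Collecting: common zeros = ∅, so the count is 0.
Comparison with the Bézout bound: 0 ≤ 2 = deg(f)·deg(g), as expected for curves with no common component (the affine F_11-count falls short of the bound because intersections may lie at infinity, over extension fields, or carry multiplicity).


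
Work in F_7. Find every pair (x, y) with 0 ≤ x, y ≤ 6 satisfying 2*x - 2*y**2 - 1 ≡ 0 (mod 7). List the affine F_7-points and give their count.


Affine F_7-points: {(1, 2), (1, 5), (4, 0), (5, 1), (5, 6), (6, 3), (6, 4)}; count = 7.

For each of the 49 pairs (x, y) ∈ F_7², evaluate f(x, y) mod 7. Record the zeros.
  x = 0: [0↦6, 1↦4, 2↦5, 3↦2, 4↦2, 5↦5, 6↦4]  zeros at y ∈ ∅
  x = 1: [0↦1, 1↦6, 2↦0, 3↦4, 4↦4, 5↦0, 6↦6]  zeros at y ∈ {2, 5}
  x = 2: [0↦3, 1↦1, 2↦2, 3↦6, 4↦6, 5↦2, 6↦1]  zeros at y ∈ ∅
  x = 3: [0↦5, 1↦3, 2↦4, 3↦1, 4↦1, 5↦4, 6↦3]  zeros at y ∈ ∅
  x = 4: [0↦0, 1↦5, 2↦6, 3↦3, 4↦3, 5↦6, 6↦5]  zeros at y ∈ {0}
  x = 5: [0↦2, 1↦0, 2↦1, 3↦5, 4↦5, 5↦1, 6↦0]  zeros at y ∈ {1, 6}
  x = 6: [0↦4, 1↦2, 2↦3, 3↦0, 4↦0, 5↦3, 6↦2]  zeros at y ∈ {3, 4}
Collecting zeros: affine points = {(1, 2), (1, 5), (4, 0), (5, 1), (5, 6), (6, 3), (6, 4)}.
Total count |C(F_7)_aff| = 7.


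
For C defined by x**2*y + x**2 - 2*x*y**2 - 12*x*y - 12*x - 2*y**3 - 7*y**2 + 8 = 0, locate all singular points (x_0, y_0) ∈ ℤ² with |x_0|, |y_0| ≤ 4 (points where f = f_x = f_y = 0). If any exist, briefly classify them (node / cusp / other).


Singular points: {(2, -2)}; classification: node.

Compute partial derivatives:
  f_x = 2*x*y + 2*x - 2*y**2 - 12*y - 12.
  f_y = x**2 - 4*x*y - 12*x - 6*y**2 - 14*y.
Scan x_0 ∈ {−4, ..., 4}. For each x_0, f_y(x_0, y) is a polynomial in y; find its integer roots y ∈ {−4, ..., 4}, then test f_x and f at those candidates.
  x = -4: f_y(-4, y) = -6*y**2 + 2*y + 64; no integer root y with |y| ≤ 4.
  x = -3: f_y(-3, y) = -6*y**2 - 2*y + 45; no integer root y with |y| ≤ 4.
  x = -2: f_y(-2, y) = -6*y**2 - 6*y + 28; no integer root y with |y| ≤ 4.
  x = -1: f_y(-1, y) = -6*y**2 - 10*y + 13; no integer root y with |y| ≤ 4.
  x = 0: f_y(0, y) = -6*y**2 - 14*y; vanishes at y ∈ {0}. (0, 0): f_x = -12 ≠ 0.
  x = 1: f_y(1, y) = -6*y**2 - 18*y - 11; no integer root y with |y| ≤ 4.
  x = 2: f_y(2, y) = -6*y**2 - 22*y - 20; vanishes at y ∈ {-2}. (2, -2): f_x = 0, f = 0 — SINGULAR.
  x = 3: f_y(3, y) = -6*y**2 - 26*y - 27; no integer root y with |y| ≤ 4.
  x = 4: f_y(4, y) = -6*y**2 - 30*y - 32; no integer root y with |y| ≤ 4.
Only singular point on the grid: (2, -2).
Classify: substitute x = 2 + u, y = -2 + v and expand: f = u**2*v - u**2 - 2*u*v**2 - 2*v**3 + v**2.
No constant or linear terms (consistent with a singular point). Quadratic part: -u**2 + v**2. Cubic part: u**2*v - 2*u*v**2 - 2*v**3.
The quadratic part v**2 - u**2 = (v − u)(v + u) splits into two distinct linear factors, so there are two distinct tangent lines y − -2 = ±(x − 2) — this is a node (ordinary double point).
Classification: node.


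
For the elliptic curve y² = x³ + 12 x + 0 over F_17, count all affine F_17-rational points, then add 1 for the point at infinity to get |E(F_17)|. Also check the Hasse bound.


Affine points = {(0, 0), (1, 8), (1, 9), (2, 7), (2, 10), (5, 7), (5, 10), (6, 4), (6, 13), (7, 6), (7, 11), (8, 8), (8, 9), (9, 2), (9, 15), (10, 7), (10, 10), (11, 1), (11, 16), (12, 6), (12, 11), (15, 6), (15, 11), (16, 2), (16, 15)}; affine count = 25; |E(F_17)| = 26.

Discriminant check: Δ ∝ 4a³ + 27b² = 4·12³ + 27·0² = 4·1728 + 27·0 ≡ 10 (mod 17). Nonzero ⇒ E is nonsingular.
For each x ∈ F_17, compute rhs = x³ + 12·x + 0 mod 17, then count y ∈ F_17 with y² ≡ rhs.
  x = 0: rhs = 0, matching y values: 0 (1 points).
  x = 1: rhs = 13, matching y values: 8, 9 (2 points).
  x = 2: rhs = 15, matching y values: 7, 10 (2 points).
  x = 3: rhs = 12, matching y values: none (0 points).
  x = 4: rhs = 10, matching y values: none (0 points).
  x = 5: rhs = 15, matching y values: 7, 10 (2 points).
  x = 6: rhs = 16, matching y values: 4, 13 (2 points).
  x = 7: rhs = 2, matching y values: 6, 11 (2 points).
  x = 8: rhs = 13, matching y values: 8, 9 (2 points).
  x = 9: rhs = 4, matching y values: 2, 15 (2 points).
  x = 10: rhs = 15, matching y values: 7, 10 (2 points).
  x = 11: rhs = 1, matching y values: 1, 16 (2 points).
  x = 12: rhs = 2, matching y values: 6, 11 (2 points).
  x = 13: rhs = 7, matching y values: none (0 points).
  x = 14: rhs = 5, matching y values: none (0 points).
  x = 15: rhs = 2, matching y values: 6, 11 (2 points).
  x = 16: rhs = 4, matching y values: 2, 15 (2 points).
Total affine count: 25.
Full point count |E(F_17)| = 25 + 1 = 26.
Hasse bound: |26 − (17+1)| = |8| = 8 ≤ 2√17 ≈ 8.2462 ✓.


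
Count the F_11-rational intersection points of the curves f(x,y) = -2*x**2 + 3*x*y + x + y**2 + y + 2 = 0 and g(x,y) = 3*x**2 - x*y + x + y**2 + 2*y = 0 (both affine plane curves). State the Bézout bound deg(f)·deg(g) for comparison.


Common zeros: {(4, 3), (6, 2)}; count = 2; Bézout bound = 4.

deg(f) = 2, deg(g) = 2, so Bézout bound = 4.
Scan x ∈ F_11. For each x, list the y ∈ F_11 with f(x, y) ≡ 0 and those with g(x, y) ≡ 0 (mod 11); the common zeros in that column are the intersection.
  x = 0: f ≡ 0 at y ∈ {4, 6}; g ≡ 0 at y ∈ {0, 9}; common: ∅.
  x = 1: f ≡ 0 at y ∈ {3, 4}; g ≡ 0 at y ∈ ∅; common: ∅.
  x = 2: f ≡ 0 at y ∈ ∅; g ≡ 0 at y ∈ ∅; common: ∅.
  x = 3: f ≡ 0 at y ∈ {2, 10}; g ≡ 0 at y ∈ ∅; common: ∅.
  x = 4: f ≡ 0 at y ∈ {3, 6}; g ≡ 0 at y ∈ {3, 10}; common: {3}.
  x = 5: f ≡ 0 at y ∈ ∅; g ≡ 0 at y ∈ ∅; common: ∅.
  x = 6: f ≡ 0 at y ∈ {1, 2}; g ≡ 0 at y ∈ {2}; common: {2}.
  x = 7: f ≡ 0 at y ∈ {1, 10}; g ≡ 0 at y ∈ {0, 5}; common: ∅.
  x = 8: f ≡ 0 at y ∈ ∅; g ≡ 0 at y ∈ ∅; common: ∅.
  x = 9: f ≡ 0 at y ∈ ∅; g ≡ 0 at y ∈ {2, 5}; common: ∅.
  x = 10: f ≡ 0 at y ∈ ∅; g ≡ 0 at y ∈ {9, 10}; common: ∅.
Collecting: common zeros = {(4, 3), (6, 2)}, so the count is 2.
Comparison with the Bézout bound: 2 ≤ 4 = deg(f)·deg(g), as expected for curves with no common component (the affine F_11-count falls short of the bound because intersections may lie at infinity, over extension fields, or carry multiplicity).


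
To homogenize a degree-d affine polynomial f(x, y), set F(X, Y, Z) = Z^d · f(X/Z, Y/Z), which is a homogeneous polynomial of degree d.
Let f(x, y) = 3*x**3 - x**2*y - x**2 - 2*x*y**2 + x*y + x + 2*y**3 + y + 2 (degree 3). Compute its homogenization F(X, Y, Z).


F(X, Y, Z) = 3*X**3 - X**2*Y - X**2*Z - 2*X*Y**2 + X*Y*Z + X*Z**2 + 2*Y**3 + Y*Z**2 + 2*Z**3

deg(f) = 3.
Substitute x = X/Z, y = Y/Z into f, then multiply by Z^3.
  monomial 3·x^3·y^0 ↦ 3·X^3·Y^0·Z^0.
  monomial -1·x^2·y^1 ↦ -1·X^2·Y^1·Z^0.
  monomial -1·x^2·y^0 ↦ -1·X^2·Y^0·Z^1.
  monomial -2·x^1·y^2 ↦ -2·X^1·Y^2·Z^0.
  monomial 1·x^1·y^1 ↦ 1·X^1·Y^1·Z^1.
  monomial 1·x^1·y^0 ↦ 1·X^1·Y^0·Z^2.
  monomial 2·x^0·y^3 ↦ 2·X^0·Y^3·Z^0.
  monomial 1·x^0·y^1 ↦ 1·X^0·Y^1·Z^2.
  monomial 2·x^0·y^0 ↦ 2·X^0·Y^0·Z^3.
Collecting: F(X, Y, Z) = 3*X**3 - X**2*Y - X**2*Z - 2*X*Y**2 + X*Y*Z + X*Z**2 + 2*Y**3 + Y*Z**2 + 2*Z**3.


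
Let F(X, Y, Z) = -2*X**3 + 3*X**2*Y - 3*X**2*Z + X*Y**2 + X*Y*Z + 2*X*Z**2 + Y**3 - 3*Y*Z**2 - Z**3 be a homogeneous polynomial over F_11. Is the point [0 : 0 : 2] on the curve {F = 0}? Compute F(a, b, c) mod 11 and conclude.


F(0,0,2) ≡ 3 (mod 11); P is NOT on the curve.

Evaluate F(0, 0, 2) term-by-term (mod 11).
  -2*X**3 ↦ -2·0·1·1 = 0
  3*X**2*Y ↦ 3·0·0·1 = 0
  -3*X**2*Z ↦ -3·0·1·2 = 0
  X*Y**2 ↦ 1·0·0·1 = 0
  X*Y*Z ↦ 1·0·0·2 = 0
  2*X*Z**2 ↦ 2·0·1·4 = 0
  Y**3 ↦ 1·1·0·1 = 0
  -3*Y*Z**2 ↦ -3·1·0·4 = 0
  -Z**3 ↦ -1·1·1·8 = -8
Sum: F(0, 0, 2) = (0) + (0) + (0) + (0) + (0) + (0) + (0) + (0) + (-8) = -8.
Reducing mod 11: -8 ≡ 3 (mod 11).
Since F(a, b, c) ≡ 3 ≠ 0 (mod 11), P does NOT lie on the curve.


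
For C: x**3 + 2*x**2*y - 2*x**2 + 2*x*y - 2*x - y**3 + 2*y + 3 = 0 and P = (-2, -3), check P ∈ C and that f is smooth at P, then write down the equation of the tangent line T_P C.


Tangent line at P: 36*x - 21*y + 9 = 0.

Step 1: f(-2, -3) = 0, so P lies on C.
Step 2: partial derivatives
  f_x(x, y) = 3*x**2 + 4*x*y - 4*x + 2*y - 2, f_y(x, y) = 2*x**2 + 2*x - 3*y**2 + 2.
  f_x(P) = 36, f_y(P) = -21 (gradient nonzero, so P is smooth).
Step 3: tangent line at P: 36·(x − -2) + -21·(y − -3) = 0.
Expanding: 36*x - 21*y + 9 = 0.


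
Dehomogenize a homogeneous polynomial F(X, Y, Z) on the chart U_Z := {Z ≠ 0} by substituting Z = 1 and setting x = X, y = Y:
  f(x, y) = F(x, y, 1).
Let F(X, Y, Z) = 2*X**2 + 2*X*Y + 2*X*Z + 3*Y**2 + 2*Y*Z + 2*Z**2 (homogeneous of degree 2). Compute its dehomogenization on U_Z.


f(x, y) = 2*x**2 + 2*x*y + 2*x + 3*y**2 + 2*y + 2

On U_Z we set Z = 1. Each monomial c·X^i·Y^j·Z^k in F becomes c·x^i·y^j·1^k = c·x^i·y^j.
Substituting Z = 1: F(X, Y, 1) = 2*x**2 + 2*x*y + 2*x + 3*y**2 + 2*y + 2.
Note: deg(f) ≤ deg(F) = 2; strict inequality happens when F is divisible by Z (lost terms).


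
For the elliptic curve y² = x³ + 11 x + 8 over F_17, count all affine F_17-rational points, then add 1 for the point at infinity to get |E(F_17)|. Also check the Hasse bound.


Affine points = {(0, 5), (0, 12), (2, 2), (2, 15), (3, 0), (5, 1), (5, 16), (6, 1), (6, 16), (8, 8), (8, 9), (10, 8), (10, 9), (11, 7), (11, 10), (12, 7), (12, 10), (13, 6), (13, 11), (14, 4), (14, 13), (16, 8), (16, 9)}; affine count = 23; |E(F_17)| = 24.

Discriminant check: Δ ∝ 4a³ + 27b² = 4·11³ + 27·8² = 4·1331 + 27·64 ≡ 14 (mod 17). Nonzero ⇒ E is nonsingular.
For each x ∈ F_17, compute rhs = x³ + 11·x + 8 mod 17, then count y ∈ F_17 with y² ≡ rhs.
  x = 0: rhs = 8, matching y values: 5, 12 (2 points).
  x = 1: rhs = 3, matching y values: none (0 points).
  x = 2: rhs = 4, matching y values: 2, 15 (2 points).
  x = 3: rhs = 0, matching y values: 0 (1 points).
  x = 4: rhs = 14, matching y values: none (0 points).
  x = 5: rhs = 1, matching y values: 1, 16 (2 points).
  x = 6: rhs = 1, matching y values: 1, 16 (2 points).
  x = 7: rhs = 3, matching y values: none (0 points).
  x = 8: rhs = 13, matching y values: 8, 9 (2 points).
  x = 9: rhs = 3, matching y values: none (0 points).
  x = 10: rhs = 13, matching y values: 8, 9 (2 points).
  x = 11: rhs = 15, matching y values: 7, 10 (2 points).
  x = 12: rhs = 15, matching y values: 7, 10 (2 points).
  x = 13: rhs = 2, matching y values: 6, 11 (2 points).
  x = 14: rhs = 16, matching y values: 4, 13 (2 points).
  x = 15: rhs = 12, matching y values: none (0 points).
  x = 16: rhs = 13, matching y values: 8, 9 (2 points).
Total affine count: 23.
Full point count |E(F_17)| = 23 + 1 = 24.
Hasse bound: |24 − (17+1)| = |6| = 6 ≤ 2√17 ≈ 8.2462 ✓.


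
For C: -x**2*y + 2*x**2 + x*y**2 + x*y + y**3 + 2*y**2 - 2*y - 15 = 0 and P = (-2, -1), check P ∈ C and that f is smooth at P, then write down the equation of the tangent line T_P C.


Tangent line at P: -12*x - 5*y - 29 = 0.

Step 1: f(-2, -1) = 0, so P lies on C.
Step 2: partial derivatives
  f_x(x, y) = -2*x*y + 4*x + y**2 + y, f_y(x, y) = -x**2 + 2*x*y + x + 3*y**2 + 4*y - 2.
  f_x(P) = -12, f_y(P) = -5 (gradient nonzero, so P is smooth).
Step 3: tangent line at P: -12·(x − -2) + -5·(y − -1) = 0.
Expanding: -12*x - 5*y - 29 = 0.


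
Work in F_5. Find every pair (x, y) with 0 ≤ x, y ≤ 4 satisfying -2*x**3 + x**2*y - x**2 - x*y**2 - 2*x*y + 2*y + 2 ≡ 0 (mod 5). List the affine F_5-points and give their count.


Affine F_5-points: {(0, 4), (2, 3)}; count = 2.

For each of the 25 pairs (x, y) ∈ F_5², evaluate f(x, y) mod 5. Record the zeros.
  x = 0: [0↦2, 1↦4, 2↦1, 3↦3, 4↦0]  zeros at y ∈ {4}
  x = 1: [0↦4, 1↦4, 2↦2, 3↦3, 4↦2]  zeros at y ∈ ∅
  x = 2: [0↦2, 1↦2, 2↦3, 3↦0, 4↦3]  zeros at y ∈ {3}
  x = 3: [0↦4, 1↦1, 2↦2, 3↦2, 4↦1]  zeros at y ∈ ∅
  x = 4: [0↦3, 1↦4, 2↦2, 3↦2, 4↦4]  zeros at y ∈ ∅
Collecting zeros: affine points = {(0, 4), (2, 3)}.
Total count |C(F_5)_aff| = 2.


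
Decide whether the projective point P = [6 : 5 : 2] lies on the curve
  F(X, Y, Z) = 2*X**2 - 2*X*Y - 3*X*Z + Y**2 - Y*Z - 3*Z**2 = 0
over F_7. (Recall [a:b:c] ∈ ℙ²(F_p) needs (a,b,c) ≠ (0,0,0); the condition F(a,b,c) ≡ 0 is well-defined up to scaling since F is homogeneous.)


F(6,5,2) ≡ 0 (mod 7); P is on the curve.

Evaluate F(6, 5, 2) term-by-term (mod 7).
  2*X**2 ↦ 2·36·1·1 = 72
  -2*X*Y ↦ -2·6·5·1 = -60
  -3*X*Z ↦ -3·6·1·2 = -36
  Y**2 ↦ 1·1·25·1 = 25
  -Y*Z ↦ -1·1·5·2 = -10
  -3*Z**2 ↦ -3·1·1·4 = -12
Sum: F(6, 5, 2) = (72) + (-60) + (-36) + (25) + (-10) + (-12) = -21.
Reducing mod 7: -21 ≡ 0 (mod 7).
Since F(a, b, c) ≡ 0 (mod 7), P lies on the curve.


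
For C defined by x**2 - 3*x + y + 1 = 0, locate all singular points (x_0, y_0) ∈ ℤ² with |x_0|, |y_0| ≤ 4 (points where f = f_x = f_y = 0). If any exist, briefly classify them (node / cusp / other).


No singular points in the scanned grid; C is smooth there.

Compute partial derivatives:
  f_x = 2*x - 3.
  f_y = 1.
f_y = 1 is a nonzero constant, so f_y never vanishes: no point (x, y) can satisfy f = f_x = f_y = 0. In particular no (x, y) ∈ {−4, ..., 4}² is singular; the curve is smooth.


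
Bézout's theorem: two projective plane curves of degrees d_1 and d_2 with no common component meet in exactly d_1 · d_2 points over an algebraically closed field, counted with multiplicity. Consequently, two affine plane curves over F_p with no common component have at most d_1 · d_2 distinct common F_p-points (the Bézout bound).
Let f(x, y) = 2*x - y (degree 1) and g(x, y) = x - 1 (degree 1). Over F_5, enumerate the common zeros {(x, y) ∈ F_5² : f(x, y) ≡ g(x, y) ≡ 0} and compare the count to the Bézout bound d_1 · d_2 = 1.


Common zeros: {(1, 2)}; count = 1; Bézout bound = 1.

deg(f) = 1, deg(g) = 1, so Bézout bound = 1.
Scan x ∈ F_5. For each x, list the y ∈ F_5 with f(x, y) ≡ 0 and those with g(x, y) ≡ 0 (mod 5); the common zeros in that column are the intersection.
  x = 0: f ≡ 0 at y ∈ {0}; g ≡ 0 at y ∈ ∅; common: ∅.
  x = 1: f ≡ 0 at y ∈ {2}; g ≡ 0 at y ∈ {0, 1, 2, 3, 4}; common: {2}.
  x = 2: f ≡ 0 at y ∈ {4}; g ≡ 0 at y ∈ ∅; common: ∅.
  x = 3: f ≡ 0 at y ∈ {1}; g ≡ 0 at y ∈ ∅; common: ∅.
  x = 4: f ≡ 0 at y ∈ {3}; g ≡ 0 at y ∈ ∅; common: ∅.
Collecting: common zeros = {(1, 2)}, so the count is 1.
Comparison with the Bézout bound: 1 ≤ 1 = deg(f)·deg(g), as expected for curves with no common component (the bound is attained).


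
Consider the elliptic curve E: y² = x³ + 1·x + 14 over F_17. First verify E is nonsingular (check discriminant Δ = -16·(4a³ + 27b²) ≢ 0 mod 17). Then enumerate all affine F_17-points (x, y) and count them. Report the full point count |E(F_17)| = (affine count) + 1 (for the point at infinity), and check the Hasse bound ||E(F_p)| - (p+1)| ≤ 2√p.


Affine points = {(1, 4), (1, 13), (5, 5), (5, 12), (6, 7), (6, 10), (9, 2), (9, 15), (10, 2), (10, 15), (11, 8), (11, 9), (14, 1), (14, 16), (15, 2), (15, 15)}; affine count = 16; |E(F_17)| = 17.

Discriminant check: Δ ∝ 4a³ + 27b² = 4·1³ + 27·14² = 4·1 + 27·196 ≡ 9 (mod 17). Nonzero ⇒ E is nonsingular.
For each x ∈ F_17, compute rhs = x³ + 1·x + 14 mod 17, then count y ∈ F_17 with y² ≡ rhs.
  x = 0: rhs = 14, matching y values: none (0 points).
  x = 1: rhs = 16, matching y values: 4, 13 (2 points).
  x = 2: rhs = 7, matching y values: none (0 points).
  x = 3: rhs = 10, matching y values: none (0 points).
  x = 4: rhs = 14, matching y values: none (0 points).
  x = 5: rhs = 8, matching y values: 5, 12 (2 points).
  x = 6: rhs = 15, matching y values: 7, 10 (2 points).
  x = 7: rhs = 7, matching y values: none (0 points).
  x = 8: rhs = 7, matching y values: none (0 points).
  x = 9: rhs = 4, matching y values: 2, 15 (2 points).
  x = 10: rhs = 4, matching y values: 2, 15 (2 points).
  x = 11: rhs = 13, matching y values: 8, 9 (2 points).
  x = 12: rhs = 3, matching y values: none (0 points).
  x = 13: rhs = 14, matching y values: none (0 points).
  x = 14: rhs = 1, matching y values: 1, 16 (2 points).
  x = 15: rhs = 4, matching y values: 2, 15 (2 points).
  x = 16: rhs = 12, matching y values: none (0 points).
Total affine count: 16.
Full point count |E(F_17)| = 16 + 1 = 17.
Hasse bound: |17 − (17+1)| = |-1| = 1 ≤ 2√17 ≈ 8.2462 ✓.


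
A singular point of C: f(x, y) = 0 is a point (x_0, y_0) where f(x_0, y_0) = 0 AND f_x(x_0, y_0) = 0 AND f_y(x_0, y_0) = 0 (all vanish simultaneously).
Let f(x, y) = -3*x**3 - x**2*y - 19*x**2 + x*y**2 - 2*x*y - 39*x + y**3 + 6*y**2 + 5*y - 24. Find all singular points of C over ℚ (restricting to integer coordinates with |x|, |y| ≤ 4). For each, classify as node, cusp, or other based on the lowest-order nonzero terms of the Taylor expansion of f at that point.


Singular points: {(-2, -1)}; classification: cusp.

Compute partial derivatives:
  f_x = -9*x**2 - 2*x*y - 38*x + y**2 - 2*y - 39.
  f_y = -x**2 + 2*x*y - 2*x + 3*y**2 + 12*y + 5.
Scan x_0 ∈ {−4, ..., 4}. For each x_0, f_y(x_0, y) is a polynomial in y; find its integer roots y ∈ {−4, ..., 4}, then test f_x and f at those candidates.
  x = -4: f_y(-4, y) = 3*y**2 + 4*y - 3; no integer root y with |y| ≤ 4.
  x = -3: f_y(-3, y) = 3*y**2 + 6*y + 2; no integer root y with |y| ≤ 4.
  x = -2: f_y(-2, y) = 3*y**2 + 8*y + 5; vanishes at y ∈ {-1}. (-2, -1): f_x = 0, f = 0 — SINGULAR.
  x = -1: f_y(-1, y) = 3*y**2 + 10*y + 6; no integer root y with |y| ≤ 4.
  x = 0: f_y(0, y) = 3*y**2 + 12*y + 5; no integer root y with |y| ≤ 4.
  x = 1: f_y(1, y) = 3*y**2 + 14*y + 2; no integer root y with |y| ≤ 4.
  x = 2: f_y(2, y) = 3*y**2 + 16*y - 3; no integer root y with |y| ≤ 4.
  x = 3: f_y(3, y) = 3*y**2 + 18*y - 10; no integer root y with |y| ≤ 4.
  x = 4: f_y(4, y) = 3*y**2 + 20*y - 19; no integer root y with |y| ≤ 4.
Only singular point on the grid: (-2, -1).
Classify: substitute x = -2 + u, y = -1 + v and expand: f = -3*u**3 - u**2*v + u*v**2 + v**3 + v**2.
No constant or linear terms (consistent with a singular point). Quadratic part: v**2. Cubic part: -3*u**3 - u**2*v + u*v**2 + v**3.
The quadratic part v**2 is a perfect square, so there is a single (double) tangent line v = 0, i.e. y = -1. Restricting the cubic part to that line (v = 0) leaves -3*u**3 ≠ 0, so f is not divisible by v and the branch is v² ≈ 3*u**3 to lowest order — this is a cusp.
Classification: cusp.


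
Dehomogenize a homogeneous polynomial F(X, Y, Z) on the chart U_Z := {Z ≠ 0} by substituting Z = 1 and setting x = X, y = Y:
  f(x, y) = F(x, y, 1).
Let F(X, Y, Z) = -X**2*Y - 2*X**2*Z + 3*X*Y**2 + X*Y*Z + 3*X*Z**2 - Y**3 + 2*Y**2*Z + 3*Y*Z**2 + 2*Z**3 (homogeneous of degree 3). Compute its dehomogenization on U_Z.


f(x, y) = -x**2*y - 2*x**2 + 3*x*y**2 + x*y + 3*x - y**3 + 2*y**2 + 3*y + 2

On U_Z we set Z = 1. Each monomial c·X^i·Y^j·Z^k in F becomes c·x^i·y^j·1^k = c·x^i·y^j.
Substituting Z = 1: F(X, Y, 1) = -x**2*y - 2*x**2 + 3*x*y**2 + x*y + 3*x - y**3 + 2*y**2 + 3*y + 2.
Note: deg(f) ≤ deg(F) = 3; strict inequality happens when F is divisible by Z (lost terms).


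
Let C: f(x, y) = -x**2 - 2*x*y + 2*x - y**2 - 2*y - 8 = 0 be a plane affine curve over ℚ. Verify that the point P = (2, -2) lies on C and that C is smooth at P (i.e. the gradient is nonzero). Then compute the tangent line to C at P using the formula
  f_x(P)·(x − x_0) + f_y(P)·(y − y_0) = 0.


Tangent line at P: 2*x - 2*y - 8 = 0.

Step 1: f(2, -2) = 0, so P lies on C.
Step 2: partial derivatives
  f_x(x, y) = -2*x - 2*y + 2, f_y(x, y) = -2*x - 2*y - 2.
  f_x(P) = 2, f_y(P) = -2 (gradient nonzero, so P is smooth).
Step 3: tangent line at P: 2·(x − 2) + -2·(y − -2) = 0.
Expanding: 2*x - 2*y - 8 = 0.


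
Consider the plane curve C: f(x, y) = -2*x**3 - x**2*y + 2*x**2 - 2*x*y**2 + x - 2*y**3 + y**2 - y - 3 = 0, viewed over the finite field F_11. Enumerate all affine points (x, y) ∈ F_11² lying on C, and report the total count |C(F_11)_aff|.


Affine F_11-points: {(1, 4), (2, 8), (3, 3), (4, 1), (4, 5), (4, 7), (5, 0), (5, 5), (5, 7), (6, 1), (6, 5), (7, 1), (8, 0), (10, 0), (10, 3), (10, 4)}; count = 16.

For each of the 121 pairs (x, y) ∈ F_11², evaluate f(x, y) mod 11. Record the zeros.
  x = 0: [0↦8, 1↦6, 2↦5, 3↦4, 4↦2, 5↦9, 6↦2, 7↦2, 8↦8, 9↦8, 10↦1]  zeros at y ∈ ∅
  x = 1: [0↦9, 1↦4, 2↦7, 3↦6, 4↦0, 5↦10, 6↦2, 7↦8, 8↦5, 9↦3, 10↦1]  zeros at y ∈ {4}
  x = 2: [0↦2, 1↦3, 2↦8, 3↦5, 4↦4, 5↦4, 6↦4, 7↦3, 8↦0, 9↦5, 10↦6]  zeros at y ∈ {8}
  x = 3: [0↦8, 1↦2, 2↦7, 3↦0, 4↦2, 5↦1, 6↦7, 7↦8, 8↦3, 9↦2, 10↦4]  zeros at y ∈ {3}
  x = 4: [0↦4, 1↦0, 2↦3, 3↦1, 4↦4, 5↦0, 6↦10, 7↦0, 8↦2, 9↦4, 10↦5]  zeros at y ∈ {1, 5, 7}
  x = 5: [0↦0, 1↦7, 2↦6, 3↦7, 4↦9, 5↦0, 6↦1, 7↦0, 8↦7, 9↦10, 10↦8]  zeros at y ∈ {0, 5, 7}
  x = 6: [0↦6, 1↦0, 2↦4, 3↦6, 4↦5, 5↦0, 6↦1, 7↦7, 8↦6, 9↦8, 10↦1]  zeros at y ∈ {1, 5}
  x = 7: [0↦10, 1↦0, 2↦7, 3↦8, 4↦2, 5↦10, 6↦9, 7↦9, 8↦9, 9↦8, 10↦5]  zeros at y ∈ {1}
  x = 8: [0↦0, 1↦6, 2↦3, 3↦1, 4↦10, 5↦7, 6↦2, 7↦5, 8↦4, 9↦9, 10↦8]  zeros at y ∈ {0}
  x = 9: [0↦8, 1↦6, 2↦2, 3↦6, 4↦6, 5↦1, 6↦1, 7↦5, 8↦1, 9↦10, 10↦9]  zeros at y ∈ ∅
  x = 10: [0↦0, 1↦10, 2↦3, 3↦0, 4↦0, 5↦2, 6↦5, 7↦8, 8↦10, 9↦10, 10↦7]  zeros at y ∈ {0, 3, 4}
Collecting zeros: affine points = {(1, 4), (2, 8), (3, 3), (4, 1), (4, 5), (4, 7), (5, 0), (5, 5), (5, 7), (6, 1), (6, 5), (7, 1), (8, 0), (10, 0), (10, 3), (10, 4)}.
Total count |C(F_11)_aff| = 16.


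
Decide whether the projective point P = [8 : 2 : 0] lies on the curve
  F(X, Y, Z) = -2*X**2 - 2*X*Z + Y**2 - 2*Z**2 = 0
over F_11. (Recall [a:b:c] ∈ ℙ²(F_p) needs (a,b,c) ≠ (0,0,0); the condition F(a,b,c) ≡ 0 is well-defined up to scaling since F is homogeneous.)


F(8,2,0) ≡ 8 (mod 11); P is NOT on the curve.

Evaluate F(8, 2, 0) term-by-term (mod 11).
  -2*X**2 ↦ -2·64·1·1 = -128
  -2*X*Z ↦ -2·8·1·0 = 0
  Y**2 ↦ 1·1·4·1 = 4
  -2*Z**2 ↦ -2·1·1·0 = 0
Sum: F(8, 2, 0) = (-128) + (0) + (4) + (0) = -124.
Reducing mod 11: -124 ≡ 8 (mod 11).
Since F(a, b, c) ≡ 8 ≠ 0 (mod 11), P does NOT lie on the curve.


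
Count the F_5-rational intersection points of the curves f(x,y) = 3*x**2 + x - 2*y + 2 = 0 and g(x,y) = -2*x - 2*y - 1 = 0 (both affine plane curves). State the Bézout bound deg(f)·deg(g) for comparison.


Common zeros: ∅; count = 0; Bézout bound = 2.

deg(f) = 2, deg(g) = 1, so Bézout bound = 2.
Scan x ∈ F_5. For each x, list the y ∈ F_5 with f(x, y) ≡ 0 and those with g(x, y) ≡ 0 (mod 5); the common zeros in that column are the intersection.
  x = 0: f ≡ 0 at y ∈ {1}; g ≡ 0 at y ∈ {2}; common: ∅.
  x = 1: f ≡ 0 at y ∈ {3}; g ≡ 0 at y ∈ {1}; common: ∅.
  x = 2: f ≡ 0 at y ∈ {3}; g ≡ 0 at y ∈ {0}; common: ∅.
  x = 3: f ≡ 0 at y ∈ {1}; g ≡ 0 at y ∈ {4}; common: ∅.
  x = 4: f ≡ 0 at y ∈ {2}; g ≡ 0 at y ∈ {3}; common: ∅.
Collecting: common zeros = ∅, so the count is 0.
Comparison with the Bézout bound: 0 ≤ 2 = deg(f)·deg(g), as expected for curves with no common component (the affine F_5-count falls short of the bound because intersections may lie at infinity, over extension fields, or carry multiplicity).


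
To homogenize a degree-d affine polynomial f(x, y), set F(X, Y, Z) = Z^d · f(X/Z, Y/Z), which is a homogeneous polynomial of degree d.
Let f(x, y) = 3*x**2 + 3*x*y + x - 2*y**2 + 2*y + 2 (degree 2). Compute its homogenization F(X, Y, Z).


F(X, Y, Z) = 3*X**2 + 3*X*Y + X*Z - 2*Y**2 + 2*Y*Z + 2*Z**2

deg(f) = 2.
Substitute x = X/Z, y = Y/Z into f, then multiply by Z^2.
  monomial 3·x^2·y^0 ↦ 3·X^2·Y^0·Z^0.
  monomial 3·x^1·y^1 ↦ 3·X^1·Y^1·Z^0.
  monomial 1·x^1·y^0 ↦ 1·X^1·Y^0·Z^1.
  monomial -2·x^0·y^2 ↦ -2·X^0·Y^2·Z^0.
  monomial 2·x^0·y^1 ↦ 2·X^0·Y^1·Z^1.
  monomial 2·x^0·y^0 ↦ 2·X^0·Y^0·Z^2.
Collecting: F(X, Y, Z) = 3*X**2 + 3*X*Y + X*Z - 2*Y**2 + 2*Y*Z + 2*Z**2.


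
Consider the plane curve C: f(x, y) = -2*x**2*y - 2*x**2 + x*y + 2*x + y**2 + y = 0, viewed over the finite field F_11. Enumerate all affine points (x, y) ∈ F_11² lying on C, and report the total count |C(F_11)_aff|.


Affine F_11-points: {(0, 0), (0, 10), (1, 0), (4, 8), (8, 4), (8, 5), (10, 5), (10, 8)}; count = 8.

For each of the 121 pairs (x, y) ∈ F_11², evaluate f(x, y) mod 11. Record the zeros.
  x = 0: [0↦0, 1↦2, 2↦6, 3↦1, 4↦9, 5↦8, 6↦9, 7↦1, 8↦6, 9↦2, 10↦0]  zeros at y ∈ {0, 10}
  x = 1: [0↦0, 1↦1, 2↦4, 3↦9, 4↦5, 5↦3, 6↦3, 7↦5, 8↦9, 9↦4, 10↦1]  zeros at y ∈ {0}
  x = 2: [0↦7, 1↦3, 2↦1, 3↦1, 4↦3, 5↦7, 6↦2, 7↦10, 8↦9, 9↦10, 10↦2]  zeros at y ∈ ∅
  x = 3: [0↦10, 1↦8, 2↦8, 3↦10, 4↦3, 5↦9, 6↦6, 7↦5, 8↦6, 9↦9, 10↦3]  zeros at y ∈ ∅
  x = 4: [0↦9, 1↦5, 2↦3, 3↦3, 4↦5, 5↦9, 6↦4, 7↦1, 8↦0, 9↦1, 10↦4]  zeros at y ∈ {8}
  x = 5: [0↦4, 1↦5, 2↦8, 3↦2, 4↦9, 5↦7, 6↦7, 7↦9, 8↦2, 9↦8, 10↦5]  zeros at y ∈ ∅
  x = 6: [0↦6, 1↦8, 2↦1, 3↦7, 4↦4, 5↦3, 6↦4, 7↦7, 8↦1, 9↦8, 10↦6]  zeros at y ∈ ∅
  x = 7: [0↦4, 1↦3, 2↦4, 3↦7, 4↦1, 5↦8, 6↦6, 7↦6, 8↦8, 9↦1, 10↦7]  zeros at y ∈ ∅
  x = 8: [0↦9, 1↦1, 2↦6, 3↦2, 4↦0, 5↦0, 6↦2, 7↦6, 8↦1, 9↦9, 10↦8]  zeros at y ∈ {4, 5}
  x = 9: [0↦10, 1↦2, 2↦7, 3↦3, 4↦1, 5↦1, 6↦3, 7↦7, 8↦2, 9↦10, 10↦9]  zeros at y ∈ ∅
  x = 10: [0↦7, 1↦6, 2↦7, 3↦10, 4↦4, 5↦0, 6↦9, 7↦9, 8↦0, 9↦4, 10↦10]  zeros at y ∈ {5, 8}
Collecting zeros: affine points = {(0, 0), (0, 10), (1, 0), (4, 8), (8, 4), (8, 5), (10, 5), (10, 8)}.
Total count |C(F_11)_aff| = 8.


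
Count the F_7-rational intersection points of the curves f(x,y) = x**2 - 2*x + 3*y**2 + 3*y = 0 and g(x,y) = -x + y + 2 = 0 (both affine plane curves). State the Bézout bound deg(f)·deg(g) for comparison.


Common zeros: {(2, 0), (6, 4)}; count = 2; Bézout bound = 2.

deg(f) = 2, deg(g) = 1, so Bézout bound = 2.
Scan x ∈ F_7. For each x, list the y ∈ F_7 with f(x, y) ≡ 0 and those with g(x, y) ≡ 0 (mod 7); the common zeros in that column are the intersection.
  x = 0: f ≡ 0 at y ∈ {0, 6}; g ≡ 0 at y ∈ {5}; common: ∅.
  x = 1: f ≡ 0 at y ∈ {3}; g ≡ 0 at y ∈ {6}; common: ∅.
  x = 2: f ≡ 0 at y ∈ {0, 6}; g ≡ 0 at y ∈ {0}; common: {0}.
  x = 3: f ≡ 0 at y ∈ {2, 4}; g ≡ 0 at y ∈ {1}; common: ∅.
  x = 4: f ≡ 0 at y ∈ {1, 5}; g ≡ 0 at y ∈ {2}; common: ∅.
  x = 5: f ≡ 0 at y ∈ {1, 5}; g ≡ 0 at y ∈ {3}; common: ∅.
  x = 6: f ≡ 0 at y ∈ {2, 4}; g ≡ 0 at y ∈ {4}; common: {4}.
Collecting: common zeros = {(2, 0), (6, 4)}, so the count is 2.
Comparison with the Bézout bound: 2 ≤ 2 = deg(f)·deg(g), as expected for curves with no common component (the bound is attained).


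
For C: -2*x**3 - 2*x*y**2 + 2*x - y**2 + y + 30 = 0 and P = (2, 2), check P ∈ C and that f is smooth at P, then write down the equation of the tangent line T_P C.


Tangent line at P: -30*x - 19*y + 98 = 0.

Step 1: f(2, 2) = 0, so P lies on C.
Step 2: partial derivatives
  f_x(x, y) = -6*x**2 - 2*y**2 + 2, f_y(x, y) = -4*x*y - 2*y + 1.
  f_x(P) = -30, f_y(P) = -19 (gradient nonzero, so P is smooth).
Step 3: tangent line at P: -30·(x − 2) + -19·(y − 2) = 0.
Expanding: -30*x - 19*y + 98 = 0.


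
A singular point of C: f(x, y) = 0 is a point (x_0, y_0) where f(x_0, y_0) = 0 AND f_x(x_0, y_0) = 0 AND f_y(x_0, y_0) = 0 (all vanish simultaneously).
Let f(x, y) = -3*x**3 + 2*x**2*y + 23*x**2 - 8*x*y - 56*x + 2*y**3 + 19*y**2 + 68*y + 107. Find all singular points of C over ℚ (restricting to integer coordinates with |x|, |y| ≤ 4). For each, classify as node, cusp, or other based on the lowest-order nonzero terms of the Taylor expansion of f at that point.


Singular points: {(2, -3)}; classification: node.

Compute partial derivatives:
  f_x = -9*x**2 + 4*x*y + 46*x - 8*y - 56.
  f_y = 2*x**2 - 8*x + 6*y**2 + 38*y + 68.
Scan x_0 ∈ {−4, ..., 4}. For each x_0, f_y(x_0, y) is a polynomial in y; find its integer roots y ∈ {−4, ..., 4}, then test f_x and f at those candidates.
  x = -4: f_y(-4, y) = 6*y**2 + 38*y + 132; no integer root y with |y| ≤ 4.
  x = -3: f_y(-3, y) = 6*y**2 + 38*y + 110; no integer root y with |y| ≤ 4.
  x = -2: f_y(-2, y) = 6*y**2 + 38*y + 92; no integer root y with |y| ≤ 4.
  x = -1: f_y(-1, y) = 6*y**2 + 38*y + 78; no integer root y with |y| ≤ 4.
  x = 0: f_y(0, y) = 6*y**2 + 38*y + 68; no integer root y with |y| ≤ 4.
  x = 1: f_y(1, y) = 6*y**2 + 38*y + 62; no integer root y with |y| ≤ 4.
  x = 2: f_y(2, y) = 6*y**2 + 38*y + 60; vanishes at y ∈ {-3}. (2, -3): f_x = 0, f = 0 — SINGULAR.
  x = 3: f_y(3, y) = 6*y**2 + 38*y + 62; no integer root y with |y| ≤ 4.
  x = 4: f_y(4, y) = 6*y**2 + 38*y + 68; no integer root y with |y| ≤ 4.
Only singular point on the grid: (2, -3).
Classify: substitute x = 2 + u, y = -3 + v and expand: f = -3*u**3 + 2*u**2*v - u**2 + 2*v**3 + v**2.
No constant or linear terms (consistent with a singular point). Quadratic part: -u**2 + v**2. Cubic part: -3*u**3 + 2*u**2*v + 2*v**3.
The quadratic part v**2 - u**2 = (v − u)(v + u) splits into two distinct linear factors, so there are two distinct tangent lines y − -3 = ±(x − 2) — this is a node (ordinary double point).
Classification: node.


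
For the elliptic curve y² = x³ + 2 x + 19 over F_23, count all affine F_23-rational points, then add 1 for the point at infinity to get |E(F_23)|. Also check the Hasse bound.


Affine points = {(2, 10), (2, 13), (3, 11), (3, 12), (5, 4), (5, 19), (7, 10), (7, 13), (8, 8), (8, 15), (10, 2), (10, 21), (12, 0), (14, 10), (14, 13), (19, 4), (19, 19), (20, 3), (20, 20), (22, 4), (22, 19)}; affine count = 21; |E(F_23)| = 22.

Discriminant check: Δ ∝ 4a³ + 27b² = 4·2³ + 27·19² = 4·8 + 27·361 ≡ 4 (mod 23). Nonzero ⇒ E is nonsingular.
For each x ∈ F_23, compute rhs = x³ + 2·x + 19 mod 23, then count y ∈ F_23 with y² ≡ rhs.
  x = 0: rhs = 19, matching y values: none (0 points).
  x = 1: rhs = 22, matching y values: none (0 points).
  x = 2: rhs = 8, matching y values: 10, 13 (2 points).
  x = 3: rhs = 6, matching y values: 11, 12 (2 points).
  x = 4: rhs = 22, matching y values: none (0 points).
  x = 5: rhs = 16, matching y values: 4, 19 (2 points).
  x = 6: rhs = 17, matching y values: none (0 points).
  x = 7: rhs = 8, matching y values: 10, 13 (2 points).
  x = 8: rhs = 18, matching y values: 8, 15 (2 points).
  x = 9: rhs = 7, matching y values: none (0 points).
  x = 10: rhs = 4, matching y values: 2, 21 (2 points).
  x = 11: rhs = 15, matching y values: none (0 points).
  x = 12: rhs = 0, matching y values: 0 (1 points).
  x = 13: rhs = 11, matching y values: none (0 points).
  x = 14: rhs = 8, matching y values: 10, 13 (2 points).
  x = 15: rhs = 20, matching y values: none (0 points).
  x = 16: rhs = 7, matching y values: none (0 points).
  x = 17: rhs = 21, matching y values: none (0 points).
  x = 18: rhs = 22, matching y values: none (0 points).
  x = 19: rhs = 16, matching y values: 4, 19 (2 points).
  x = 20: rhs = 9, matching y values: 3, 20 (2 points).
  x = 21: rhs = 7, matching y values: none (0 points).
  x = 22: rhs = 16, matching y values: 4, 19 (2 points).
Total affine count: 21.
Full point count |E(F_23)| = 21 + 1 = 22.
Hasse bound: |22 − (23+1)| = |-2| = 2 ≤ 2√23 ≈ 9.5917 ✓.
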